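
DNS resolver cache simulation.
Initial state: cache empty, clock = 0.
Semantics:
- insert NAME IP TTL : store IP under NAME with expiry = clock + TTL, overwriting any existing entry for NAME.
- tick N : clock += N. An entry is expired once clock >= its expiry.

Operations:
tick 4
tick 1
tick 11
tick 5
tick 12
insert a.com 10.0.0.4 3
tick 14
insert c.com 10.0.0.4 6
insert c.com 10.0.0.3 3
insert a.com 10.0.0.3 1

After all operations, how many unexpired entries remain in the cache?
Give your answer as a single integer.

Op 1: tick 4 -> clock=4.
Op 2: tick 1 -> clock=5.
Op 3: tick 11 -> clock=16.
Op 4: tick 5 -> clock=21.
Op 5: tick 12 -> clock=33.
Op 6: insert a.com -> 10.0.0.4 (expiry=33+3=36). clock=33
Op 7: tick 14 -> clock=47. purged={a.com}
Op 8: insert c.com -> 10.0.0.4 (expiry=47+6=53). clock=47
Op 9: insert c.com -> 10.0.0.3 (expiry=47+3=50). clock=47
Op 10: insert a.com -> 10.0.0.3 (expiry=47+1=48). clock=47
Final cache (unexpired): {a.com,c.com} -> size=2

Answer: 2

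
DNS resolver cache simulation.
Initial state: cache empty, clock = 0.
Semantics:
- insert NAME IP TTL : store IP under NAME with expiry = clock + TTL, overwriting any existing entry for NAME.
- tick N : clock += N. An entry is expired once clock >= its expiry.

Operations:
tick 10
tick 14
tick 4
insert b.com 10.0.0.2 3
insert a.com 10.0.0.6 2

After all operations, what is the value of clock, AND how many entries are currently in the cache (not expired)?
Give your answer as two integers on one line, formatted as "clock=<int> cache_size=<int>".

Op 1: tick 10 -> clock=10.
Op 2: tick 14 -> clock=24.
Op 3: tick 4 -> clock=28.
Op 4: insert b.com -> 10.0.0.2 (expiry=28+3=31). clock=28
Op 5: insert a.com -> 10.0.0.6 (expiry=28+2=30). clock=28
Final clock = 28
Final cache (unexpired): {a.com,b.com} -> size=2

Answer: clock=28 cache_size=2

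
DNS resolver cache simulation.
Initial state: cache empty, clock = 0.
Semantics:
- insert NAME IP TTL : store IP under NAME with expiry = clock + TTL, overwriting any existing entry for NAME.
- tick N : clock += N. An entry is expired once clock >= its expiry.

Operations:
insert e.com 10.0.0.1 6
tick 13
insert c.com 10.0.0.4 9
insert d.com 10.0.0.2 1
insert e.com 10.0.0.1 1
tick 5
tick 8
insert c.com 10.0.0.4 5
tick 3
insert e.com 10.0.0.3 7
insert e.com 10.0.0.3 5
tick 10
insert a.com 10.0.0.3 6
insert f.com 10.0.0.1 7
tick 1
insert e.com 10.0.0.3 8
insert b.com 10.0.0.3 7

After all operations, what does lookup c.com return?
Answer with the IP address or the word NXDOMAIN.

Answer: NXDOMAIN

Derivation:
Op 1: insert e.com -> 10.0.0.1 (expiry=0+6=6). clock=0
Op 2: tick 13 -> clock=13. purged={e.com}
Op 3: insert c.com -> 10.0.0.4 (expiry=13+9=22). clock=13
Op 4: insert d.com -> 10.0.0.2 (expiry=13+1=14). clock=13
Op 5: insert e.com -> 10.0.0.1 (expiry=13+1=14). clock=13
Op 6: tick 5 -> clock=18. purged={d.com,e.com}
Op 7: tick 8 -> clock=26. purged={c.com}
Op 8: insert c.com -> 10.0.0.4 (expiry=26+5=31). clock=26
Op 9: tick 3 -> clock=29.
Op 10: insert e.com -> 10.0.0.3 (expiry=29+7=36). clock=29
Op 11: insert e.com -> 10.0.0.3 (expiry=29+5=34). clock=29
Op 12: tick 10 -> clock=39. purged={c.com,e.com}
Op 13: insert a.com -> 10.0.0.3 (expiry=39+6=45). clock=39
Op 14: insert f.com -> 10.0.0.1 (expiry=39+7=46). clock=39
Op 15: tick 1 -> clock=40.
Op 16: insert e.com -> 10.0.0.3 (expiry=40+8=48). clock=40
Op 17: insert b.com -> 10.0.0.3 (expiry=40+7=47). clock=40
lookup c.com: not in cache (expired or never inserted)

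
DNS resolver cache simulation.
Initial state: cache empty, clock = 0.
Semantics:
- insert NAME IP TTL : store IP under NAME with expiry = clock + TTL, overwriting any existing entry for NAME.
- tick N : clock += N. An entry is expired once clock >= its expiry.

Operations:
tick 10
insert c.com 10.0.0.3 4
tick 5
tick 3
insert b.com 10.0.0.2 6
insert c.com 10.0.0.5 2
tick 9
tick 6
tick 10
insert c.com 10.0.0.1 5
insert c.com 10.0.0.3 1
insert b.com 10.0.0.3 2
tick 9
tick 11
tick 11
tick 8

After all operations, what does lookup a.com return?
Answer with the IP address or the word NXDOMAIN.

Answer: NXDOMAIN

Derivation:
Op 1: tick 10 -> clock=10.
Op 2: insert c.com -> 10.0.0.3 (expiry=10+4=14). clock=10
Op 3: tick 5 -> clock=15. purged={c.com}
Op 4: tick 3 -> clock=18.
Op 5: insert b.com -> 10.0.0.2 (expiry=18+6=24). clock=18
Op 6: insert c.com -> 10.0.0.5 (expiry=18+2=20). clock=18
Op 7: tick 9 -> clock=27. purged={b.com,c.com}
Op 8: tick 6 -> clock=33.
Op 9: tick 10 -> clock=43.
Op 10: insert c.com -> 10.0.0.1 (expiry=43+5=48). clock=43
Op 11: insert c.com -> 10.0.0.3 (expiry=43+1=44). clock=43
Op 12: insert b.com -> 10.0.0.3 (expiry=43+2=45). clock=43
Op 13: tick 9 -> clock=52. purged={b.com,c.com}
Op 14: tick 11 -> clock=63.
Op 15: tick 11 -> clock=74.
Op 16: tick 8 -> clock=82.
lookup a.com: not in cache (expired or never inserted)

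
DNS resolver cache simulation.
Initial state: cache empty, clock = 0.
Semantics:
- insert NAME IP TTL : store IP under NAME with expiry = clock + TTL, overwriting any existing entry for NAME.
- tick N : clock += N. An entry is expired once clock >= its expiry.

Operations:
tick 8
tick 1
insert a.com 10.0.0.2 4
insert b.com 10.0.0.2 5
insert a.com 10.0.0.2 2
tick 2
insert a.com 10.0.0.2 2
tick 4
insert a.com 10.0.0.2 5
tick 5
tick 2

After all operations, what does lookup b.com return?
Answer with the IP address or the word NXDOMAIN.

Op 1: tick 8 -> clock=8.
Op 2: tick 1 -> clock=9.
Op 3: insert a.com -> 10.0.0.2 (expiry=9+4=13). clock=9
Op 4: insert b.com -> 10.0.0.2 (expiry=9+5=14). clock=9
Op 5: insert a.com -> 10.0.0.2 (expiry=9+2=11). clock=9
Op 6: tick 2 -> clock=11. purged={a.com}
Op 7: insert a.com -> 10.0.0.2 (expiry=11+2=13). clock=11
Op 8: tick 4 -> clock=15. purged={a.com,b.com}
Op 9: insert a.com -> 10.0.0.2 (expiry=15+5=20). clock=15
Op 10: tick 5 -> clock=20. purged={a.com}
Op 11: tick 2 -> clock=22.
lookup b.com: not in cache (expired or never inserted)

Answer: NXDOMAIN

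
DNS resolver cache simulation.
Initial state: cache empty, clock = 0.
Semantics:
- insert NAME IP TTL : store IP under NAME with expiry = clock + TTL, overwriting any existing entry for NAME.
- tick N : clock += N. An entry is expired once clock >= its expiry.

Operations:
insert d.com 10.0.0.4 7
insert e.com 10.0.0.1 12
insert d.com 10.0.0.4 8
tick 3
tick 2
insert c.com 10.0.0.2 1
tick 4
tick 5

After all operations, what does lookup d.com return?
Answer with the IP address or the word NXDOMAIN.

Answer: NXDOMAIN

Derivation:
Op 1: insert d.com -> 10.0.0.4 (expiry=0+7=7). clock=0
Op 2: insert e.com -> 10.0.0.1 (expiry=0+12=12). clock=0
Op 3: insert d.com -> 10.0.0.4 (expiry=0+8=8). clock=0
Op 4: tick 3 -> clock=3.
Op 5: tick 2 -> clock=5.
Op 6: insert c.com -> 10.0.0.2 (expiry=5+1=6). clock=5
Op 7: tick 4 -> clock=9. purged={c.com,d.com}
Op 8: tick 5 -> clock=14. purged={e.com}
lookup d.com: not in cache (expired or never inserted)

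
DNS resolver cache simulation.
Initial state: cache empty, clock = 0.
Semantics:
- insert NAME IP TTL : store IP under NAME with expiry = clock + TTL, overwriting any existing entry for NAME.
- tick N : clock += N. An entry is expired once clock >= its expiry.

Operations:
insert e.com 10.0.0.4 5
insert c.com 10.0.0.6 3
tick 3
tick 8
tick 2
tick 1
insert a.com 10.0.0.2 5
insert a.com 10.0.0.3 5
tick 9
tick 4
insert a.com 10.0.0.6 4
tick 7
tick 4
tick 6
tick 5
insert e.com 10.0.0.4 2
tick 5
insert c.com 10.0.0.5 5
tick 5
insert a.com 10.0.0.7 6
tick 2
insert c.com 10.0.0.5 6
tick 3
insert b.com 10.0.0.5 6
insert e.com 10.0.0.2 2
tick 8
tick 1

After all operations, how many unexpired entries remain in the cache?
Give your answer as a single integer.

Answer: 0

Derivation:
Op 1: insert e.com -> 10.0.0.4 (expiry=0+5=5). clock=0
Op 2: insert c.com -> 10.0.0.6 (expiry=0+3=3). clock=0
Op 3: tick 3 -> clock=3. purged={c.com}
Op 4: tick 8 -> clock=11. purged={e.com}
Op 5: tick 2 -> clock=13.
Op 6: tick 1 -> clock=14.
Op 7: insert a.com -> 10.0.0.2 (expiry=14+5=19). clock=14
Op 8: insert a.com -> 10.0.0.3 (expiry=14+5=19). clock=14
Op 9: tick 9 -> clock=23. purged={a.com}
Op 10: tick 4 -> clock=27.
Op 11: insert a.com -> 10.0.0.6 (expiry=27+4=31). clock=27
Op 12: tick 7 -> clock=34. purged={a.com}
Op 13: tick 4 -> clock=38.
Op 14: tick 6 -> clock=44.
Op 15: tick 5 -> clock=49.
Op 16: insert e.com -> 10.0.0.4 (expiry=49+2=51). clock=49
Op 17: tick 5 -> clock=54. purged={e.com}
Op 18: insert c.com -> 10.0.0.5 (expiry=54+5=59). clock=54
Op 19: tick 5 -> clock=59. purged={c.com}
Op 20: insert a.com -> 10.0.0.7 (expiry=59+6=65). clock=59
Op 21: tick 2 -> clock=61.
Op 22: insert c.com -> 10.0.0.5 (expiry=61+6=67). clock=61
Op 23: tick 3 -> clock=64.
Op 24: insert b.com -> 10.0.0.5 (expiry=64+6=70). clock=64
Op 25: insert e.com -> 10.0.0.2 (expiry=64+2=66). clock=64
Op 26: tick 8 -> clock=72. purged={a.com,b.com,c.com,e.com}
Op 27: tick 1 -> clock=73.
Final cache (unexpired): {} -> size=0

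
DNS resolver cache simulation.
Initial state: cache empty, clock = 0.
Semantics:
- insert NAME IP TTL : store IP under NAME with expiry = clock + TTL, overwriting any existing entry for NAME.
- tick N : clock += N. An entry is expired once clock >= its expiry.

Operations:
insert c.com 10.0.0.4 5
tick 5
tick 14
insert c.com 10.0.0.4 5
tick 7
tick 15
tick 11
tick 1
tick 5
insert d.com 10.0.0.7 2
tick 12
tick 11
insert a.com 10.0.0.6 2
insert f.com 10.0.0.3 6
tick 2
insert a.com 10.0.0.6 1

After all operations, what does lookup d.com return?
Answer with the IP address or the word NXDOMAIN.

Answer: NXDOMAIN

Derivation:
Op 1: insert c.com -> 10.0.0.4 (expiry=0+5=5). clock=0
Op 2: tick 5 -> clock=5. purged={c.com}
Op 3: tick 14 -> clock=19.
Op 4: insert c.com -> 10.0.0.4 (expiry=19+5=24). clock=19
Op 5: tick 7 -> clock=26. purged={c.com}
Op 6: tick 15 -> clock=41.
Op 7: tick 11 -> clock=52.
Op 8: tick 1 -> clock=53.
Op 9: tick 5 -> clock=58.
Op 10: insert d.com -> 10.0.0.7 (expiry=58+2=60). clock=58
Op 11: tick 12 -> clock=70. purged={d.com}
Op 12: tick 11 -> clock=81.
Op 13: insert a.com -> 10.0.0.6 (expiry=81+2=83). clock=81
Op 14: insert f.com -> 10.0.0.3 (expiry=81+6=87). clock=81
Op 15: tick 2 -> clock=83. purged={a.com}
Op 16: insert a.com -> 10.0.0.6 (expiry=83+1=84). clock=83
lookup d.com: not in cache (expired or never inserted)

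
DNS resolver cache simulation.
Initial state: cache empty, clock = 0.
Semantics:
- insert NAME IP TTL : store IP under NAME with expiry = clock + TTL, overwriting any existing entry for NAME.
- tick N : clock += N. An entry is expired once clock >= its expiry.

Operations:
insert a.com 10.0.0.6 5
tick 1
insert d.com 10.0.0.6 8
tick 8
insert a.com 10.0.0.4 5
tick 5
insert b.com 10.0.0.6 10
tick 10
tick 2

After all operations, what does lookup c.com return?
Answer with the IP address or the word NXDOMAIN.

Answer: NXDOMAIN

Derivation:
Op 1: insert a.com -> 10.0.0.6 (expiry=0+5=5). clock=0
Op 2: tick 1 -> clock=1.
Op 3: insert d.com -> 10.0.0.6 (expiry=1+8=9). clock=1
Op 4: tick 8 -> clock=9. purged={a.com,d.com}
Op 5: insert a.com -> 10.0.0.4 (expiry=9+5=14). clock=9
Op 6: tick 5 -> clock=14. purged={a.com}
Op 7: insert b.com -> 10.0.0.6 (expiry=14+10=24). clock=14
Op 8: tick 10 -> clock=24. purged={b.com}
Op 9: tick 2 -> clock=26.
lookup c.com: not in cache (expired or never inserted)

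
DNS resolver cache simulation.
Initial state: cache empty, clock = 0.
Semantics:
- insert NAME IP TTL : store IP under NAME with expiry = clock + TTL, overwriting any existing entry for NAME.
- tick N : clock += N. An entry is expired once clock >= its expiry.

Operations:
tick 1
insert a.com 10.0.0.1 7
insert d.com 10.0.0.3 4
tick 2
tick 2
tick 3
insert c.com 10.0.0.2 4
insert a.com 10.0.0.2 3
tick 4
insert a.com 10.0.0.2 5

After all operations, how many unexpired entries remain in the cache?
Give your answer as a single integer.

Op 1: tick 1 -> clock=1.
Op 2: insert a.com -> 10.0.0.1 (expiry=1+7=8). clock=1
Op 3: insert d.com -> 10.0.0.3 (expiry=1+4=5). clock=1
Op 4: tick 2 -> clock=3.
Op 5: tick 2 -> clock=5. purged={d.com}
Op 6: tick 3 -> clock=8. purged={a.com}
Op 7: insert c.com -> 10.0.0.2 (expiry=8+4=12). clock=8
Op 8: insert a.com -> 10.0.0.2 (expiry=8+3=11). clock=8
Op 9: tick 4 -> clock=12. purged={a.com,c.com}
Op 10: insert a.com -> 10.0.0.2 (expiry=12+5=17). clock=12
Final cache (unexpired): {a.com} -> size=1

Answer: 1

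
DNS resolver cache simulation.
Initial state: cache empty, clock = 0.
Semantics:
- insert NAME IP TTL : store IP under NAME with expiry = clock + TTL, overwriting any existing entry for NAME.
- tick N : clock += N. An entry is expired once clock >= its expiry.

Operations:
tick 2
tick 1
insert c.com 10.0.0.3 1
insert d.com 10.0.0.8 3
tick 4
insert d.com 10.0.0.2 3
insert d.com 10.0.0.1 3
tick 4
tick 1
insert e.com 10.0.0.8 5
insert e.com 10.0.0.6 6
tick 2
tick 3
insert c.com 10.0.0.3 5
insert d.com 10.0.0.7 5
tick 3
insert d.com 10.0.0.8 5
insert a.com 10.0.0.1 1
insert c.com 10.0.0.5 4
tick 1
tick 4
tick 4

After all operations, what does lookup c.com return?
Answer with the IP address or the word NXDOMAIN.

Answer: NXDOMAIN

Derivation:
Op 1: tick 2 -> clock=2.
Op 2: tick 1 -> clock=3.
Op 3: insert c.com -> 10.0.0.3 (expiry=3+1=4). clock=3
Op 4: insert d.com -> 10.0.0.8 (expiry=3+3=6). clock=3
Op 5: tick 4 -> clock=7. purged={c.com,d.com}
Op 6: insert d.com -> 10.0.0.2 (expiry=7+3=10). clock=7
Op 7: insert d.com -> 10.0.0.1 (expiry=7+3=10). clock=7
Op 8: tick 4 -> clock=11. purged={d.com}
Op 9: tick 1 -> clock=12.
Op 10: insert e.com -> 10.0.0.8 (expiry=12+5=17). clock=12
Op 11: insert e.com -> 10.0.0.6 (expiry=12+6=18). clock=12
Op 12: tick 2 -> clock=14.
Op 13: tick 3 -> clock=17.
Op 14: insert c.com -> 10.0.0.3 (expiry=17+5=22). clock=17
Op 15: insert d.com -> 10.0.0.7 (expiry=17+5=22). clock=17
Op 16: tick 3 -> clock=20. purged={e.com}
Op 17: insert d.com -> 10.0.0.8 (expiry=20+5=25). clock=20
Op 18: insert a.com -> 10.0.0.1 (expiry=20+1=21). clock=20
Op 19: insert c.com -> 10.0.0.5 (expiry=20+4=24). clock=20
Op 20: tick 1 -> clock=21. purged={a.com}
Op 21: tick 4 -> clock=25. purged={c.com,d.com}
Op 22: tick 4 -> clock=29.
lookup c.com: not in cache (expired or never inserted)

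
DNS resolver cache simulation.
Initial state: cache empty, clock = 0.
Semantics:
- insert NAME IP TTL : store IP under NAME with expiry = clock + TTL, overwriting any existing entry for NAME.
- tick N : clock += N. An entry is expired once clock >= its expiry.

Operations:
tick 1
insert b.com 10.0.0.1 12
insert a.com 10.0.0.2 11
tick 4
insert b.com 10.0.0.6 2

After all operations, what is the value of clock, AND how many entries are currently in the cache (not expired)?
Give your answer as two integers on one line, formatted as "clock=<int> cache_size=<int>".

Op 1: tick 1 -> clock=1.
Op 2: insert b.com -> 10.0.0.1 (expiry=1+12=13). clock=1
Op 3: insert a.com -> 10.0.0.2 (expiry=1+11=12). clock=1
Op 4: tick 4 -> clock=5.
Op 5: insert b.com -> 10.0.0.6 (expiry=5+2=7). clock=5
Final clock = 5
Final cache (unexpired): {a.com,b.com} -> size=2

Answer: clock=5 cache_size=2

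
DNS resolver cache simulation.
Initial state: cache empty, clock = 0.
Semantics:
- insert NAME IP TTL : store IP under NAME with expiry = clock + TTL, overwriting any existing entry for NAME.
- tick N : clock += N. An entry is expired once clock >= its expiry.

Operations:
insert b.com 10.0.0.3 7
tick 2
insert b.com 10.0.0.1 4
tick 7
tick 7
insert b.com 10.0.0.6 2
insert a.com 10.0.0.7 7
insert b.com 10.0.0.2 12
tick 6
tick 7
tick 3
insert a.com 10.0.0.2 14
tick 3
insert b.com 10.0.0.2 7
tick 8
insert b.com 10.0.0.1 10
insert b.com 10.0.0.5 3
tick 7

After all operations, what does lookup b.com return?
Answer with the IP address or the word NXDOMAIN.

Answer: NXDOMAIN

Derivation:
Op 1: insert b.com -> 10.0.0.3 (expiry=0+7=7). clock=0
Op 2: tick 2 -> clock=2.
Op 3: insert b.com -> 10.0.0.1 (expiry=2+4=6). clock=2
Op 4: tick 7 -> clock=9. purged={b.com}
Op 5: tick 7 -> clock=16.
Op 6: insert b.com -> 10.0.0.6 (expiry=16+2=18). clock=16
Op 7: insert a.com -> 10.0.0.7 (expiry=16+7=23). clock=16
Op 8: insert b.com -> 10.0.0.2 (expiry=16+12=28). clock=16
Op 9: tick 6 -> clock=22.
Op 10: tick 7 -> clock=29. purged={a.com,b.com}
Op 11: tick 3 -> clock=32.
Op 12: insert a.com -> 10.0.0.2 (expiry=32+14=46). clock=32
Op 13: tick 3 -> clock=35.
Op 14: insert b.com -> 10.0.0.2 (expiry=35+7=42). clock=35
Op 15: tick 8 -> clock=43. purged={b.com}
Op 16: insert b.com -> 10.0.0.1 (expiry=43+10=53). clock=43
Op 17: insert b.com -> 10.0.0.5 (expiry=43+3=46). clock=43
Op 18: tick 7 -> clock=50. purged={a.com,b.com}
lookup b.com: not in cache (expired or never inserted)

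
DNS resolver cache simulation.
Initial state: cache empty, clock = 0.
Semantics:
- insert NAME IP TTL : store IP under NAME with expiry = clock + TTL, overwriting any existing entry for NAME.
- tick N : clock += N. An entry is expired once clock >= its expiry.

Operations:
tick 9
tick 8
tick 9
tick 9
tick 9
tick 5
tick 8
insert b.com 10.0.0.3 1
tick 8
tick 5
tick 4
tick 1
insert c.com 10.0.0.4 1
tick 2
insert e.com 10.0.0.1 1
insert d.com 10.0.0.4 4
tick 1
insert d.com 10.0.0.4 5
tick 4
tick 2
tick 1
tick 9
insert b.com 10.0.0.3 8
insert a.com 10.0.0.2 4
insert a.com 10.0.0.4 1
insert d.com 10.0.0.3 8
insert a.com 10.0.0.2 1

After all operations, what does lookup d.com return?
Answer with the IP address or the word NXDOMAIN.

Answer: 10.0.0.3

Derivation:
Op 1: tick 9 -> clock=9.
Op 2: tick 8 -> clock=17.
Op 3: tick 9 -> clock=26.
Op 4: tick 9 -> clock=35.
Op 5: tick 9 -> clock=44.
Op 6: tick 5 -> clock=49.
Op 7: tick 8 -> clock=57.
Op 8: insert b.com -> 10.0.0.3 (expiry=57+1=58). clock=57
Op 9: tick 8 -> clock=65. purged={b.com}
Op 10: tick 5 -> clock=70.
Op 11: tick 4 -> clock=74.
Op 12: tick 1 -> clock=75.
Op 13: insert c.com -> 10.0.0.4 (expiry=75+1=76). clock=75
Op 14: tick 2 -> clock=77. purged={c.com}
Op 15: insert e.com -> 10.0.0.1 (expiry=77+1=78). clock=77
Op 16: insert d.com -> 10.0.0.4 (expiry=77+4=81). clock=77
Op 17: tick 1 -> clock=78. purged={e.com}
Op 18: insert d.com -> 10.0.0.4 (expiry=78+5=83). clock=78
Op 19: tick 4 -> clock=82.
Op 20: tick 2 -> clock=84. purged={d.com}
Op 21: tick 1 -> clock=85.
Op 22: tick 9 -> clock=94.
Op 23: insert b.com -> 10.0.0.3 (expiry=94+8=102). clock=94
Op 24: insert a.com -> 10.0.0.2 (expiry=94+4=98). clock=94
Op 25: insert a.com -> 10.0.0.4 (expiry=94+1=95). clock=94
Op 26: insert d.com -> 10.0.0.3 (expiry=94+8=102). clock=94
Op 27: insert a.com -> 10.0.0.2 (expiry=94+1=95). clock=94
lookup d.com: present, ip=10.0.0.3 expiry=102 > clock=94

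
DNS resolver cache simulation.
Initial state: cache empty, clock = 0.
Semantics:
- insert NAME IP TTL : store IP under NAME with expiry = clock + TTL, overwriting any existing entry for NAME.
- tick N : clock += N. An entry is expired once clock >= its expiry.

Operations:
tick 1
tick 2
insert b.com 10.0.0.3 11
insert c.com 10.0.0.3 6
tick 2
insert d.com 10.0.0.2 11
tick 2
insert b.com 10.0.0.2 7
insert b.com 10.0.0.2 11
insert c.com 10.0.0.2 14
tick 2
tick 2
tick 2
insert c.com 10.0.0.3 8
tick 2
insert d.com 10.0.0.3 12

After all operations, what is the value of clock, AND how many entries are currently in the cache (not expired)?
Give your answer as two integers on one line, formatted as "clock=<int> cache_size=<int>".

Answer: clock=15 cache_size=3

Derivation:
Op 1: tick 1 -> clock=1.
Op 2: tick 2 -> clock=3.
Op 3: insert b.com -> 10.0.0.3 (expiry=3+11=14). clock=3
Op 4: insert c.com -> 10.0.0.3 (expiry=3+6=9). clock=3
Op 5: tick 2 -> clock=5.
Op 6: insert d.com -> 10.0.0.2 (expiry=5+11=16). clock=5
Op 7: tick 2 -> clock=7.
Op 8: insert b.com -> 10.0.0.2 (expiry=7+7=14). clock=7
Op 9: insert b.com -> 10.0.0.2 (expiry=7+11=18). clock=7
Op 10: insert c.com -> 10.0.0.2 (expiry=7+14=21). clock=7
Op 11: tick 2 -> clock=9.
Op 12: tick 2 -> clock=11.
Op 13: tick 2 -> clock=13.
Op 14: insert c.com -> 10.0.0.3 (expiry=13+8=21). clock=13
Op 15: tick 2 -> clock=15.
Op 16: insert d.com -> 10.0.0.3 (expiry=15+12=27). clock=15
Final clock = 15
Final cache (unexpired): {b.com,c.com,d.com} -> size=3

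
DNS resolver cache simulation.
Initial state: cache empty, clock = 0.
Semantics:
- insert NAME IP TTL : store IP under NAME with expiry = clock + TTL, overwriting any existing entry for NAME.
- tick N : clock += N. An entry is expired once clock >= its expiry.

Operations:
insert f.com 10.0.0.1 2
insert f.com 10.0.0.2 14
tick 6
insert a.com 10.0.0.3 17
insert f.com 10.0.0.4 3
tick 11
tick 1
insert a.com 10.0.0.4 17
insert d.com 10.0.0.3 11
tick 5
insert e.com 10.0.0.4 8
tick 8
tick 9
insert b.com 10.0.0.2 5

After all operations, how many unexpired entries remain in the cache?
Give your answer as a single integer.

Op 1: insert f.com -> 10.0.0.1 (expiry=0+2=2). clock=0
Op 2: insert f.com -> 10.0.0.2 (expiry=0+14=14). clock=0
Op 3: tick 6 -> clock=6.
Op 4: insert a.com -> 10.0.0.3 (expiry=6+17=23). clock=6
Op 5: insert f.com -> 10.0.0.4 (expiry=6+3=9). clock=6
Op 6: tick 11 -> clock=17. purged={f.com}
Op 7: tick 1 -> clock=18.
Op 8: insert a.com -> 10.0.0.4 (expiry=18+17=35). clock=18
Op 9: insert d.com -> 10.0.0.3 (expiry=18+11=29). clock=18
Op 10: tick 5 -> clock=23.
Op 11: insert e.com -> 10.0.0.4 (expiry=23+8=31). clock=23
Op 12: tick 8 -> clock=31. purged={d.com,e.com}
Op 13: tick 9 -> clock=40. purged={a.com}
Op 14: insert b.com -> 10.0.0.2 (expiry=40+5=45). clock=40
Final cache (unexpired): {b.com} -> size=1

Answer: 1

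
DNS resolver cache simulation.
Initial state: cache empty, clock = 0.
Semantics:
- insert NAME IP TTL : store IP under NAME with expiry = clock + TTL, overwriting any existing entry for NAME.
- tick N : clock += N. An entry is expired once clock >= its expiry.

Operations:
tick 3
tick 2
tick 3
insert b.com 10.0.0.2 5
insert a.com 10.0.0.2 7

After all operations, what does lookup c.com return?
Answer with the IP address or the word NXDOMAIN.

Answer: NXDOMAIN

Derivation:
Op 1: tick 3 -> clock=3.
Op 2: tick 2 -> clock=5.
Op 3: tick 3 -> clock=8.
Op 4: insert b.com -> 10.0.0.2 (expiry=8+5=13). clock=8
Op 5: insert a.com -> 10.0.0.2 (expiry=8+7=15). clock=8
lookup c.com: not in cache (expired or never inserted)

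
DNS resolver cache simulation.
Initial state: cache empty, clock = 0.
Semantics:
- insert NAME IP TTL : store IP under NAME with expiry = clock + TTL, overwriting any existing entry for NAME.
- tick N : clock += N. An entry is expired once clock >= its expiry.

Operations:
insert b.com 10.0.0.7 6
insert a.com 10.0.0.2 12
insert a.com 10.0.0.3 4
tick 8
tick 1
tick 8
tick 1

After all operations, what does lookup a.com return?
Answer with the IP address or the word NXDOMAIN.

Answer: NXDOMAIN

Derivation:
Op 1: insert b.com -> 10.0.0.7 (expiry=0+6=6). clock=0
Op 2: insert a.com -> 10.0.0.2 (expiry=0+12=12). clock=0
Op 3: insert a.com -> 10.0.0.3 (expiry=0+4=4). clock=0
Op 4: tick 8 -> clock=8. purged={a.com,b.com}
Op 5: tick 1 -> clock=9.
Op 6: tick 8 -> clock=17.
Op 7: tick 1 -> clock=18.
lookup a.com: not in cache (expired or never inserted)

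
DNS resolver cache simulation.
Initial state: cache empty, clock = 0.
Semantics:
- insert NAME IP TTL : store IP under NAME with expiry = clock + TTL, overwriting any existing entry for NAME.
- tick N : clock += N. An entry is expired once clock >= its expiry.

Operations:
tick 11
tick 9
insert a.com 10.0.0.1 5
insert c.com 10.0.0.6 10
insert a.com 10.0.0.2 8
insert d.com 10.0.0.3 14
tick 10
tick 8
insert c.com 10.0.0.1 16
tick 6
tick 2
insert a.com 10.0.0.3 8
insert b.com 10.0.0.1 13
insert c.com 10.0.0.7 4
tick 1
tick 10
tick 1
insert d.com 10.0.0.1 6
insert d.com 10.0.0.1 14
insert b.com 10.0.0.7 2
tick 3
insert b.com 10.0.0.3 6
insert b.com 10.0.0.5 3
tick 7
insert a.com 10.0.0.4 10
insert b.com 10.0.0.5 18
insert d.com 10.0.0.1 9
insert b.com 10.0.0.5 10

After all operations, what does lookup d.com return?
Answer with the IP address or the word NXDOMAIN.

Op 1: tick 11 -> clock=11.
Op 2: tick 9 -> clock=20.
Op 3: insert a.com -> 10.0.0.1 (expiry=20+5=25). clock=20
Op 4: insert c.com -> 10.0.0.6 (expiry=20+10=30). clock=20
Op 5: insert a.com -> 10.0.0.2 (expiry=20+8=28). clock=20
Op 6: insert d.com -> 10.0.0.3 (expiry=20+14=34). clock=20
Op 7: tick 10 -> clock=30. purged={a.com,c.com}
Op 8: tick 8 -> clock=38. purged={d.com}
Op 9: insert c.com -> 10.0.0.1 (expiry=38+16=54). clock=38
Op 10: tick 6 -> clock=44.
Op 11: tick 2 -> clock=46.
Op 12: insert a.com -> 10.0.0.3 (expiry=46+8=54). clock=46
Op 13: insert b.com -> 10.0.0.1 (expiry=46+13=59). clock=46
Op 14: insert c.com -> 10.0.0.7 (expiry=46+4=50). clock=46
Op 15: tick 1 -> clock=47.
Op 16: tick 10 -> clock=57. purged={a.com,c.com}
Op 17: tick 1 -> clock=58.
Op 18: insert d.com -> 10.0.0.1 (expiry=58+6=64). clock=58
Op 19: insert d.com -> 10.0.0.1 (expiry=58+14=72). clock=58
Op 20: insert b.com -> 10.0.0.7 (expiry=58+2=60). clock=58
Op 21: tick 3 -> clock=61. purged={b.com}
Op 22: insert b.com -> 10.0.0.3 (expiry=61+6=67). clock=61
Op 23: insert b.com -> 10.0.0.5 (expiry=61+3=64). clock=61
Op 24: tick 7 -> clock=68. purged={b.com}
Op 25: insert a.com -> 10.0.0.4 (expiry=68+10=78). clock=68
Op 26: insert b.com -> 10.0.0.5 (expiry=68+18=86). clock=68
Op 27: insert d.com -> 10.0.0.1 (expiry=68+9=77). clock=68
Op 28: insert b.com -> 10.0.0.5 (expiry=68+10=78). clock=68
lookup d.com: present, ip=10.0.0.1 expiry=77 > clock=68

Answer: 10.0.0.1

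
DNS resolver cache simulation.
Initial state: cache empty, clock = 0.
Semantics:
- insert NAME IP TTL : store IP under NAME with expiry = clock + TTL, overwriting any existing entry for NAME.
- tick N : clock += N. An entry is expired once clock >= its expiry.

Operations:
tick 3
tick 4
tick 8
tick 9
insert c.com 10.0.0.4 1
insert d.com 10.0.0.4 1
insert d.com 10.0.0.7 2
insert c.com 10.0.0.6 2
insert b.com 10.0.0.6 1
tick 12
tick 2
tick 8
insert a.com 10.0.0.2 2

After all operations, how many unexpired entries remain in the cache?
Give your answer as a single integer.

Op 1: tick 3 -> clock=3.
Op 2: tick 4 -> clock=7.
Op 3: tick 8 -> clock=15.
Op 4: tick 9 -> clock=24.
Op 5: insert c.com -> 10.0.0.4 (expiry=24+1=25). clock=24
Op 6: insert d.com -> 10.0.0.4 (expiry=24+1=25). clock=24
Op 7: insert d.com -> 10.0.0.7 (expiry=24+2=26). clock=24
Op 8: insert c.com -> 10.0.0.6 (expiry=24+2=26). clock=24
Op 9: insert b.com -> 10.0.0.6 (expiry=24+1=25). clock=24
Op 10: tick 12 -> clock=36. purged={b.com,c.com,d.com}
Op 11: tick 2 -> clock=38.
Op 12: tick 8 -> clock=46.
Op 13: insert a.com -> 10.0.0.2 (expiry=46+2=48). clock=46
Final cache (unexpired): {a.com} -> size=1

Answer: 1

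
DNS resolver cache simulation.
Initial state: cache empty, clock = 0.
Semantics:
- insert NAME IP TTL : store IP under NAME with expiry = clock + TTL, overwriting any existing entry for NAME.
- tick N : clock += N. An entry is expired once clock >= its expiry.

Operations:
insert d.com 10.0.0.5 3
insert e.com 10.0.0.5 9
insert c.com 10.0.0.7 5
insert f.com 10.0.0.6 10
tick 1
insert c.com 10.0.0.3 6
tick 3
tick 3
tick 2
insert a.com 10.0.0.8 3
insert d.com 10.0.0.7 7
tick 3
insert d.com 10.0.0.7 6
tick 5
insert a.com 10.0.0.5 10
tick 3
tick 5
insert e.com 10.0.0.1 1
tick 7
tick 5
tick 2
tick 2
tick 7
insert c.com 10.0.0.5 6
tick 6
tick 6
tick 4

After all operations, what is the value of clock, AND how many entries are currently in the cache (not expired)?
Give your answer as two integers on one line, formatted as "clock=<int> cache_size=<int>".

Answer: clock=64 cache_size=0

Derivation:
Op 1: insert d.com -> 10.0.0.5 (expiry=0+3=3). clock=0
Op 2: insert e.com -> 10.0.0.5 (expiry=0+9=9). clock=0
Op 3: insert c.com -> 10.0.0.7 (expiry=0+5=5). clock=0
Op 4: insert f.com -> 10.0.0.6 (expiry=0+10=10). clock=0
Op 5: tick 1 -> clock=1.
Op 6: insert c.com -> 10.0.0.3 (expiry=1+6=7). clock=1
Op 7: tick 3 -> clock=4. purged={d.com}
Op 8: tick 3 -> clock=7. purged={c.com}
Op 9: tick 2 -> clock=9. purged={e.com}
Op 10: insert a.com -> 10.0.0.8 (expiry=9+3=12). clock=9
Op 11: insert d.com -> 10.0.0.7 (expiry=9+7=16). clock=9
Op 12: tick 3 -> clock=12. purged={a.com,f.com}
Op 13: insert d.com -> 10.0.0.7 (expiry=12+6=18). clock=12
Op 14: tick 5 -> clock=17.
Op 15: insert a.com -> 10.0.0.5 (expiry=17+10=27). clock=17
Op 16: tick 3 -> clock=20. purged={d.com}
Op 17: tick 5 -> clock=25.
Op 18: insert e.com -> 10.0.0.1 (expiry=25+1=26). clock=25
Op 19: tick 7 -> clock=32. purged={a.com,e.com}
Op 20: tick 5 -> clock=37.
Op 21: tick 2 -> clock=39.
Op 22: tick 2 -> clock=41.
Op 23: tick 7 -> clock=48.
Op 24: insert c.com -> 10.0.0.5 (expiry=48+6=54). clock=48
Op 25: tick 6 -> clock=54. purged={c.com}
Op 26: tick 6 -> clock=60.
Op 27: tick 4 -> clock=64.
Final clock = 64
Final cache (unexpired): {} -> size=0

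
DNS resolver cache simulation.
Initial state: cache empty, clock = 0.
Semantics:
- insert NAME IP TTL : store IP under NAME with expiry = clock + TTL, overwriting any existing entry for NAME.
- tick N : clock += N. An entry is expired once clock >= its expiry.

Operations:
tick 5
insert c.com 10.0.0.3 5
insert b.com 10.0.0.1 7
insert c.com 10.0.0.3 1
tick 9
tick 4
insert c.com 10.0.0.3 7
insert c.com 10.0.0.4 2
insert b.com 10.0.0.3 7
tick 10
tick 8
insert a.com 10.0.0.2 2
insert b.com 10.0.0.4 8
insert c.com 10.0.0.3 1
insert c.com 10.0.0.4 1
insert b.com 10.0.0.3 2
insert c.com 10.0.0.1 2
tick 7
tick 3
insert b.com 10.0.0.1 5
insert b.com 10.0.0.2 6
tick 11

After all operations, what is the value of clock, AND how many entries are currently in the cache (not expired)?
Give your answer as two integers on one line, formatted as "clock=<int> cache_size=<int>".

Op 1: tick 5 -> clock=5.
Op 2: insert c.com -> 10.0.0.3 (expiry=5+5=10). clock=5
Op 3: insert b.com -> 10.0.0.1 (expiry=5+7=12). clock=5
Op 4: insert c.com -> 10.0.0.3 (expiry=5+1=6). clock=5
Op 5: tick 9 -> clock=14. purged={b.com,c.com}
Op 6: tick 4 -> clock=18.
Op 7: insert c.com -> 10.0.0.3 (expiry=18+7=25). clock=18
Op 8: insert c.com -> 10.0.0.4 (expiry=18+2=20). clock=18
Op 9: insert b.com -> 10.0.0.3 (expiry=18+7=25). clock=18
Op 10: tick 10 -> clock=28. purged={b.com,c.com}
Op 11: tick 8 -> clock=36.
Op 12: insert a.com -> 10.0.0.2 (expiry=36+2=38). clock=36
Op 13: insert b.com -> 10.0.0.4 (expiry=36+8=44). clock=36
Op 14: insert c.com -> 10.0.0.3 (expiry=36+1=37). clock=36
Op 15: insert c.com -> 10.0.0.4 (expiry=36+1=37). clock=36
Op 16: insert b.com -> 10.0.0.3 (expiry=36+2=38). clock=36
Op 17: insert c.com -> 10.0.0.1 (expiry=36+2=38). clock=36
Op 18: tick 7 -> clock=43. purged={a.com,b.com,c.com}
Op 19: tick 3 -> clock=46.
Op 20: insert b.com -> 10.0.0.1 (expiry=46+5=51). clock=46
Op 21: insert b.com -> 10.0.0.2 (expiry=46+6=52). clock=46
Op 22: tick 11 -> clock=57. purged={b.com}
Final clock = 57
Final cache (unexpired): {} -> size=0

Answer: clock=57 cache_size=0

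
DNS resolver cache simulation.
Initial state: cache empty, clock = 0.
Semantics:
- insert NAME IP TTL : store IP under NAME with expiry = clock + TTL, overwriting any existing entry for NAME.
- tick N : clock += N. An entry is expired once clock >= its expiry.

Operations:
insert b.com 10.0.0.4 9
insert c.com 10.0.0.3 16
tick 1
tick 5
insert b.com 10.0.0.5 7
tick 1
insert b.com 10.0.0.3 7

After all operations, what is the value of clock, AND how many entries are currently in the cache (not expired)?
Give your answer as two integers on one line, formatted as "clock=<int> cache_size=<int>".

Op 1: insert b.com -> 10.0.0.4 (expiry=0+9=9). clock=0
Op 2: insert c.com -> 10.0.0.3 (expiry=0+16=16). clock=0
Op 3: tick 1 -> clock=1.
Op 4: tick 5 -> clock=6.
Op 5: insert b.com -> 10.0.0.5 (expiry=6+7=13). clock=6
Op 6: tick 1 -> clock=7.
Op 7: insert b.com -> 10.0.0.3 (expiry=7+7=14). clock=7
Final clock = 7
Final cache (unexpired): {b.com,c.com} -> size=2

Answer: clock=7 cache_size=2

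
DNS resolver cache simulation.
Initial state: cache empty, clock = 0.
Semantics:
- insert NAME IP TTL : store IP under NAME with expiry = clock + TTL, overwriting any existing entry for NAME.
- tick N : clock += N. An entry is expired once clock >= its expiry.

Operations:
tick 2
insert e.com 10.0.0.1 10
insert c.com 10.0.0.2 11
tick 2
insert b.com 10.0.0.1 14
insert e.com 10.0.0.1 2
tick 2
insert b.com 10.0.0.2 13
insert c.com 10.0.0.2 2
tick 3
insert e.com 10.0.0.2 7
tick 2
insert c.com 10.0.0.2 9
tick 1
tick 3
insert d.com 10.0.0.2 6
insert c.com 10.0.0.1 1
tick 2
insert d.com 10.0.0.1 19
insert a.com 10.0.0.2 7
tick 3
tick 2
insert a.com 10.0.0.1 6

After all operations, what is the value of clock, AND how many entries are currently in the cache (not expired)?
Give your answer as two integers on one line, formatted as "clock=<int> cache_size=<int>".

Answer: clock=22 cache_size=2

Derivation:
Op 1: tick 2 -> clock=2.
Op 2: insert e.com -> 10.0.0.1 (expiry=2+10=12). clock=2
Op 3: insert c.com -> 10.0.0.2 (expiry=2+11=13). clock=2
Op 4: tick 2 -> clock=4.
Op 5: insert b.com -> 10.0.0.1 (expiry=4+14=18). clock=4
Op 6: insert e.com -> 10.0.0.1 (expiry=4+2=6). clock=4
Op 7: tick 2 -> clock=6. purged={e.com}
Op 8: insert b.com -> 10.0.0.2 (expiry=6+13=19). clock=6
Op 9: insert c.com -> 10.0.0.2 (expiry=6+2=8). clock=6
Op 10: tick 3 -> clock=9. purged={c.com}
Op 11: insert e.com -> 10.0.0.2 (expiry=9+7=16). clock=9
Op 12: tick 2 -> clock=11.
Op 13: insert c.com -> 10.0.0.2 (expiry=11+9=20). clock=11
Op 14: tick 1 -> clock=12.
Op 15: tick 3 -> clock=15.
Op 16: insert d.com -> 10.0.0.2 (expiry=15+6=21). clock=15
Op 17: insert c.com -> 10.0.0.1 (expiry=15+1=16). clock=15
Op 18: tick 2 -> clock=17. purged={c.com,e.com}
Op 19: insert d.com -> 10.0.0.1 (expiry=17+19=36). clock=17
Op 20: insert a.com -> 10.0.0.2 (expiry=17+7=24). clock=17
Op 21: tick 3 -> clock=20. purged={b.com}
Op 22: tick 2 -> clock=22.
Op 23: insert a.com -> 10.0.0.1 (expiry=22+6=28). clock=22
Final clock = 22
Final cache (unexpired): {a.com,d.com} -> size=2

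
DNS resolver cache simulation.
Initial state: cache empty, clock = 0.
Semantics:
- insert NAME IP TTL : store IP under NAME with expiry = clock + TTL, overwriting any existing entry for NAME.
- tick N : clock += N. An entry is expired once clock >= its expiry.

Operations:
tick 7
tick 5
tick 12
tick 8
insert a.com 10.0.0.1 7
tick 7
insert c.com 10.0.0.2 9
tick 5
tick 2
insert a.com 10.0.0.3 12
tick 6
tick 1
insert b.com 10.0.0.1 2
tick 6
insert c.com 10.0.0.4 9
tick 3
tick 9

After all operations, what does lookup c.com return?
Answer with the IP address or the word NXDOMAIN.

Op 1: tick 7 -> clock=7.
Op 2: tick 5 -> clock=12.
Op 3: tick 12 -> clock=24.
Op 4: tick 8 -> clock=32.
Op 5: insert a.com -> 10.0.0.1 (expiry=32+7=39). clock=32
Op 6: tick 7 -> clock=39. purged={a.com}
Op 7: insert c.com -> 10.0.0.2 (expiry=39+9=48). clock=39
Op 8: tick 5 -> clock=44.
Op 9: tick 2 -> clock=46.
Op 10: insert a.com -> 10.0.0.3 (expiry=46+12=58). clock=46
Op 11: tick 6 -> clock=52. purged={c.com}
Op 12: tick 1 -> clock=53.
Op 13: insert b.com -> 10.0.0.1 (expiry=53+2=55). clock=53
Op 14: tick 6 -> clock=59. purged={a.com,b.com}
Op 15: insert c.com -> 10.0.0.4 (expiry=59+9=68). clock=59
Op 16: tick 3 -> clock=62.
Op 17: tick 9 -> clock=71. purged={c.com}
lookup c.com: not in cache (expired or never inserted)

Answer: NXDOMAIN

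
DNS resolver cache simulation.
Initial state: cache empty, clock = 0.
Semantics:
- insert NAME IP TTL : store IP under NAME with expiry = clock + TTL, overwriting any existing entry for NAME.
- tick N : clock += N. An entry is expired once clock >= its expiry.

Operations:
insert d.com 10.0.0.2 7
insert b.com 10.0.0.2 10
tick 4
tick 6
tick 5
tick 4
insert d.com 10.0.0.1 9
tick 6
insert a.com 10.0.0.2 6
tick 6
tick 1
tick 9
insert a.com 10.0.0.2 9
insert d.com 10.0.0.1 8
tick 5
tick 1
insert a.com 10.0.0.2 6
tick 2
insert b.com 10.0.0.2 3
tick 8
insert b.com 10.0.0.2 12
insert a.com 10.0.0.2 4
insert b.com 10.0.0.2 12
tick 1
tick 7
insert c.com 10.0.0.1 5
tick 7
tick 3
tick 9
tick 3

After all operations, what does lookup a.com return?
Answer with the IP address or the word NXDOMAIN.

Answer: NXDOMAIN

Derivation:
Op 1: insert d.com -> 10.0.0.2 (expiry=0+7=7). clock=0
Op 2: insert b.com -> 10.0.0.2 (expiry=0+10=10). clock=0
Op 3: tick 4 -> clock=4.
Op 4: tick 6 -> clock=10. purged={b.com,d.com}
Op 5: tick 5 -> clock=15.
Op 6: tick 4 -> clock=19.
Op 7: insert d.com -> 10.0.0.1 (expiry=19+9=28). clock=19
Op 8: tick 6 -> clock=25.
Op 9: insert a.com -> 10.0.0.2 (expiry=25+6=31). clock=25
Op 10: tick 6 -> clock=31. purged={a.com,d.com}
Op 11: tick 1 -> clock=32.
Op 12: tick 9 -> clock=41.
Op 13: insert a.com -> 10.0.0.2 (expiry=41+9=50). clock=41
Op 14: insert d.com -> 10.0.0.1 (expiry=41+8=49). clock=41
Op 15: tick 5 -> clock=46.
Op 16: tick 1 -> clock=47.
Op 17: insert a.com -> 10.0.0.2 (expiry=47+6=53). clock=47
Op 18: tick 2 -> clock=49. purged={d.com}
Op 19: insert b.com -> 10.0.0.2 (expiry=49+3=52). clock=49
Op 20: tick 8 -> clock=57. purged={a.com,b.com}
Op 21: insert b.com -> 10.0.0.2 (expiry=57+12=69). clock=57
Op 22: insert a.com -> 10.0.0.2 (expiry=57+4=61). clock=57
Op 23: insert b.com -> 10.0.0.2 (expiry=57+12=69). clock=57
Op 24: tick 1 -> clock=58.
Op 25: tick 7 -> clock=65. purged={a.com}
Op 26: insert c.com -> 10.0.0.1 (expiry=65+5=70). clock=65
Op 27: tick 7 -> clock=72. purged={b.com,c.com}
Op 28: tick 3 -> clock=75.
Op 29: tick 9 -> clock=84.
Op 30: tick 3 -> clock=87.
lookup a.com: not in cache (expired or never inserted)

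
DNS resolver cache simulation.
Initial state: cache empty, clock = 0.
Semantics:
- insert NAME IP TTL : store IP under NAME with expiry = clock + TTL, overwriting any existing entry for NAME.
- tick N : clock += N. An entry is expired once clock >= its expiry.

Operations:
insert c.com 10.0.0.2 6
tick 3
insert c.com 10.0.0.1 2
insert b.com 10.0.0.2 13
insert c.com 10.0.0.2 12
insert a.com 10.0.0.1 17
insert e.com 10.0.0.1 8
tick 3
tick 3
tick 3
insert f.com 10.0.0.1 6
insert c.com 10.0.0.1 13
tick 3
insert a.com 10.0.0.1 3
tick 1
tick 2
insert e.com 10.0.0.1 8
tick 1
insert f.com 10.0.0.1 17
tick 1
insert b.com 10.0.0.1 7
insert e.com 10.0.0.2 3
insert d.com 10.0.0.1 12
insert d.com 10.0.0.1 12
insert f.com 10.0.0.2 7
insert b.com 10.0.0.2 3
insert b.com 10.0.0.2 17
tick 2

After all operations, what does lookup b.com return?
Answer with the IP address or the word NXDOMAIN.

Op 1: insert c.com -> 10.0.0.2 (expiry=0+6=6). clock=0
Op 2: tick 3 -> clock=3.
Op 3: insert c.com -> 10.0.0.1 (expiry=3+2=5). clock=3
Op 4: insert b.com -> 10.0.0.2 (expiry=3+13=16). clock=3
Op 5: insert c.com -> 10.0.0.2 (expiry=3+12=15). clock=3
Op 6: insert a.com -> 10.0.0.1 (expiry=3+17=20). clock=3
Op 7: insert e.com -> 10.0.0.1 (expiry=3+8=11). clock=3
Op 8: tick 3 -> clock=6.
Op 9: tick 3 -> clock=9.
Op 10: tick 3 -> clock=12. purged={e.com}
Op 11: insert f.com -> 10.0.0.1 (expiry=12+6=18). clock=12
Op 12: insert c.com -> 10.0.0.1 (expiry=12+13=25). clock=12
Op 13: tick 3 -> clock=15.
Op 14: insert a.com -> 10.0.0.1 (expiry=15+3=18). clock=15
Op 15: tick 1 -> clock=16. purged={b.com}
Op 16: tick 2 -> clock=18. purged={a.com,f.com}
Op 17: insert e.com -> 10.0.0.1 (expiry=18+8=26). clock=18
Op 18: tick 1 -> clock=19.
Op 19: insert f.com -> 10.0.0.1 (expiry=19+17=36). clock=19
Op 20: tick 1 -> clock=20.
Op 21: insert b.com -> 10.0.0.1 (expiry=20+7=27). clock=20
Op 22: insert e.com -> 10.0.0.2 (expiry=20+3=23). clock=20
Op 23: insert d.com -> 10.0.0.1 (expiry=20+12=32). clock=20
Op 24: insert d.com -> 10.0.0.1 (expiry=20+12=32). clock=20
Op 25: insert f.com -> 10.0.0.2 (expiry=20+7=27). clock=20
Op 26: insert b.com -> 10.0.0.2 (expiry=20+3=23). clock=20
Op 27: insert b.com -> 10.0.0.2 (expiry=20+17=37). clock=20
Op 28: tick 2 -> clock=22.
lookup b.com: present, ip=10.0.0.2 expiry=37 > clock=22

Answer: 10.0.0.2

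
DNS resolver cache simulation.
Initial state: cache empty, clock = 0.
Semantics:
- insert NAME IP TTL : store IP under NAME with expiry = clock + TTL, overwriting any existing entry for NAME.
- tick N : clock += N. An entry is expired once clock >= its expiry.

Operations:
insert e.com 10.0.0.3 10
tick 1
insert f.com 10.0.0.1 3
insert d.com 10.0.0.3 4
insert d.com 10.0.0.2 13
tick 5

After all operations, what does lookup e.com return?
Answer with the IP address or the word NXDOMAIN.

Op 1: insert e.com -> 10.0.0.3 (expiry=0+10=10). clock=0
Op 2: tick 1 -> clock=1.
Op 3: insert f.com -> 10.0.0.1 (expiry=1+3=4). clock=1
Op 4: insert d.com -> 10.0.0.3 (expiry=1+4=5). clock=1
Op 5: insert d.com -> 10.0.0.2 (expiry=1+13=14). clock=1
Op 6: tick 5 -> clock=6. purged={f.com}
lookup e.com: present, ip=10.0.0.3 expiry=10 > clock=6

Answer: 10.0.0.3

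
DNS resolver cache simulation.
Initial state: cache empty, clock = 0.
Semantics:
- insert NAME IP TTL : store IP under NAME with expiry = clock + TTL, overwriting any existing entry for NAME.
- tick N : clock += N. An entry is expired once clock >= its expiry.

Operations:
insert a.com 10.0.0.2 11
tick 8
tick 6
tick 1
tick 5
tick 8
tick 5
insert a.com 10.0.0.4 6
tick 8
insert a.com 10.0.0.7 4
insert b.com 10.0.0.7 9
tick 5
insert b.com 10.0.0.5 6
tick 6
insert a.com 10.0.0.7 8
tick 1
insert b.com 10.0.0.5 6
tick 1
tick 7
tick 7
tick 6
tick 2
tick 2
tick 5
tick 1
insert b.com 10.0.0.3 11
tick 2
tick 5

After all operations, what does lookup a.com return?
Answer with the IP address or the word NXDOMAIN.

Answer: NXDOMAIN

Derivation:
Op 1: insert a.com -> 10.0.0.2 (expiry=0+11=11). clock=0
Op 2: tick 8 -> clock=8.
Op 3: tick 6 -> clock=14. purged={a.com}
Op 4: tick 1 -> clock=15.
Op 5: tick 5 -> clock=20.
Op 6: tick 8 -> clock=28.
Op 7: tick 5 -> clock=33.
Op 8: insert a.com -> 10.0.0.4 (expiry=33+6=39). clock=33
Op 9: tick 8 -> clock=41. purged={a.com}
Op 10: insert a.com -> 10.0.0.7 (expiry=41+4=45). clock=41
Op 11: insert b.com -> 10.0.0.7 (expiry=41+9=50). clock=41
Op 12: tick 5 -> clock=46. purged={a.com}
Op 13: insert b.com -> 10.0.0.5 (expiry=46+6=52). clock=46
Op 14: tick 6 -> clock=52. purged={b.com}
Op 15: insert a.com -> 10.0.0.7 (expiry=52+8=60). clock=52
Op 16: tick 1 -> clock=53.
Op 17: insert b.com -> 10.0.0.5 (expiry=53+6=59). clock=53
Op 18: tick 1 -> clock=54.
Op 19: tick 7 -> clock=61. purged={a.com,b.com}
Op 20: tick 7 -> clock=68.
Op 21: tick 6 -> clock=74.
Op 22: tick 2 -> clock=76.
Op 23: tick 2 -> clock=78.
Op 24: tick 5 -> clock=83.
Op 25: tick 1 -> clock=84.
Op 26: insert b.com -> 10.0.0.3 (expiry=84+11=95). clock=84
Op 27: tick 2 -> clock=86.
Op 28: tick 5 -> clock=91.
lookup a.com: not in cache (expired or never inserted)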